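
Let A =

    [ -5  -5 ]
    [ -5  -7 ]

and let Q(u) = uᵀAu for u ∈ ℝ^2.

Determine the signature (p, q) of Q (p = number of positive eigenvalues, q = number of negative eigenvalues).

An LDLᵀ factorisation of A has diagonal entries -5, -2.
Counting signs: 2 negative.

(0, 2)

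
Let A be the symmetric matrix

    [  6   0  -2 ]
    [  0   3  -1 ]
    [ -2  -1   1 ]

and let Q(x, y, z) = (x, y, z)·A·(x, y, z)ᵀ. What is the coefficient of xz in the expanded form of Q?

-4

The coefficient of xz is A[1,3] + A[3,1] = 2·(-2) = -4.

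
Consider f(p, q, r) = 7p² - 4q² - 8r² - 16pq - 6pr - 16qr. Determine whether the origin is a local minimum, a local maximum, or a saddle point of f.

The Hessian at the origin is H = [[14, -16, -6], [-16, -8, -16], [-6, -16, -16]].
Symmetric row and column elimination reduces H to a congruent diagonal form with pivots 14, -184/7, 30/23.
Counting signs: 2 positive, 1 negative.
H is indefinite, so the origin is a saddle point.

saddle point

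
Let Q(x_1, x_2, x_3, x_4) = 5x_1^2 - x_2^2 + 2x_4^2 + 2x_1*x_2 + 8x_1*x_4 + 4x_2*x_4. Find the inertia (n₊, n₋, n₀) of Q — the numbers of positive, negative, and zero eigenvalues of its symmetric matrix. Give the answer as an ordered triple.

Write A = [[5, 1, 0, 4], [1, -1, 0, 2], [0, 0, 0, 0], [4, 2, 0, 2]].
Symmetric row and column elimination reduces A to a congruent diagonal form with pivots 5, -6/5, 0, 0.
Counting signs: 1 positive, 1 negative, 2 zero.

(1, 1, 2)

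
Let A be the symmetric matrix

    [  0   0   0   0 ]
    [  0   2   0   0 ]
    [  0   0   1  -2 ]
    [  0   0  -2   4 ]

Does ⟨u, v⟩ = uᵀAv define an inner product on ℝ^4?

no

Congruent diagonalization of A (simultaneous row and column reduction) yields pivots 0, 2, 1, 0.
Counting signs: 2 positive, 2 zero.
Hence Q is positive semidefinite.
⟨·,·⟩ is an inner product exactly when A is positive definite.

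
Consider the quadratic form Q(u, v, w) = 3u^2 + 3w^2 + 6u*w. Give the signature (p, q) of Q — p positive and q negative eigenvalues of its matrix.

(1, 0)

The symmetric matrix is A = [[3, 0, 3], [0, 0, 0], [3, 0, 3]].
Applying the same elementary operations to the rows and columns of A produces a congruent diagonal matrix with entries 3, 0, 0.
So there are 1 positive, 2 zero pivots.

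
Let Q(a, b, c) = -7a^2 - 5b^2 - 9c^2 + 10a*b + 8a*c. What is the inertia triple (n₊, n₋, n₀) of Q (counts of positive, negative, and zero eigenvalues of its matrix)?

(0, 3, 0)

The associated matrix is A = [[-7, 5, 4], [5, -5, 0], [4, 0, -9]].
Row-reducing A symmetrically gives the diagonal entries -7, -10/7, -1.
Counting signs: 3 negative.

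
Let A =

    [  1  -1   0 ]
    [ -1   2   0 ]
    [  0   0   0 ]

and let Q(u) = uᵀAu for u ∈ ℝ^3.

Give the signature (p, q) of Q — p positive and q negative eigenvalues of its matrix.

Row-reducing A symmetrically gives the diagonal entries 1, 1, 0.
So there are 2 positive, 1 zero pivots.

(2, 0)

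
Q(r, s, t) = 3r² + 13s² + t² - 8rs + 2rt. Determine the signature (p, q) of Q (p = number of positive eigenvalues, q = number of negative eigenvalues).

Write A = [[3, -4, 1], [-4, 13, 0], [1, 0, 1]].
An LDLᵀ factorisation of A has diagonal entries 3, 23/3, 10/23.
That gives 3 positive pivots.

(3, 0)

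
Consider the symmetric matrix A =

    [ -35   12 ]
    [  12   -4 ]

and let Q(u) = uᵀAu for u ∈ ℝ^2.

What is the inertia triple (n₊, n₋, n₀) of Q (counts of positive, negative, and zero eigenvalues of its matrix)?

(1, 1, 0)

An LDLᵀ factorisation of A has diagonal entries -35, 4/35.
That gives 1 positive, 1 negative pivots.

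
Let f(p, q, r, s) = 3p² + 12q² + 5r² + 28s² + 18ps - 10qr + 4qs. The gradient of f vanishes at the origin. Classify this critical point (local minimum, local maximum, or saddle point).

local minimum

The Hessian at the origin is H = [[6, 0, 0, 18], [0, 24, -10, 4], [0, -10, 10, 0], [18, 4, 0, 56]].
Row-reducing H symmetrically gives the diagonal entries 6, 24, 35/6, 6/7.
So there are 4 positive pivots.
H is positive definite, so the origin is a strict local minimum.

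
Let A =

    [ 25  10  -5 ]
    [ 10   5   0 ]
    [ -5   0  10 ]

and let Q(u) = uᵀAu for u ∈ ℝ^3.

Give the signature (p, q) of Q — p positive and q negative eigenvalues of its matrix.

Applying the same elementary operations to the rows and columns of A produces a congruent diagonal matrix with entries 25, 1, 5.
Counting signs: 3 positive.

(3, 0)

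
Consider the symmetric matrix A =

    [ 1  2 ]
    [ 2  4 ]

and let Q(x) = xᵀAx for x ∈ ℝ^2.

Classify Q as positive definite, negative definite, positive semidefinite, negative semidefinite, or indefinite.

positive semidefinite

Row-reducing A symmetrically gives the diagonal entries 1, 0.
Counting signs: 1 positive, 1 zero.
Hence Q is positive semidefinite.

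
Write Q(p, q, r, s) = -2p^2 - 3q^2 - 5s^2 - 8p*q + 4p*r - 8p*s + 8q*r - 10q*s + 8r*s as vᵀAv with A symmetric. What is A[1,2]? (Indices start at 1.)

-4

The coefficient of p·q in Q is -8. For a symmetric A this equals A[1,2] + A[2,1] = 2·A[1,2].
So A[1,2] = -8/2 = -4.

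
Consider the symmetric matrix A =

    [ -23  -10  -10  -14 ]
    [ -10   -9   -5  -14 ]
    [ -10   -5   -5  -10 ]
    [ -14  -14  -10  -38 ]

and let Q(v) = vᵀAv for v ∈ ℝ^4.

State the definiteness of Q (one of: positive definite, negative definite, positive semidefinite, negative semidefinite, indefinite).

negative definite

An LDLᵀ factorisation of A has diagonal entries -23, -107/23, -60/107, -2.
That gives 4 negative pivots.
Hence Q is negative definite.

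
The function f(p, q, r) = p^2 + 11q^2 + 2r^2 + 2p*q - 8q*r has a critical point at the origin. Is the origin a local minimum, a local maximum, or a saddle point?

local minimum

The Hessian at the origin is H = [[2, 2, 0], [2, 22, -8], [0, -8, 4]].
An LDLᵀ factorisation of H has diagonal entries 2, 20, 4/5.
So there are 3 positive pivots.
H is positive definite, so the origin is a strict local minimum.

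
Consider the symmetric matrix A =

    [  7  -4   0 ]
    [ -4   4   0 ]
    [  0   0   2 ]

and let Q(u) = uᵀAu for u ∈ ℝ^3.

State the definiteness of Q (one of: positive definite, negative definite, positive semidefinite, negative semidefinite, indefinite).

Leading principal minors: Δ_1 = 7, Δ_2 = 12, Δ_3 = 24.
All leading principal minors are positive, so by Sylvester's criterion Q is positive definite.

positive definite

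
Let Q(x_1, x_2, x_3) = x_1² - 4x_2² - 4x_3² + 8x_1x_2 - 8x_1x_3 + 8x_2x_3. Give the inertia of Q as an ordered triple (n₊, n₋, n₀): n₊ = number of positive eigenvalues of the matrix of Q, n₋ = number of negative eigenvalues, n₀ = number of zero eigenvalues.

(1, 1, 1)

The symmetric matrix is A = [[1, 4, -4], [4, -4, 4], [-4, 4, -4]].
Congruent diagonalization of A (simultaneous row and column reduction) yields pivots 1, -20, 0.
So there are 1 positive, 1 negative, 1 zero pivots.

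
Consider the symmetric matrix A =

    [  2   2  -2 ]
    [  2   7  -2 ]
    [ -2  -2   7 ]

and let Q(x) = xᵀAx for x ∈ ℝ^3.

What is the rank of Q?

3

Symmetric row and column elimination reduces A to a congruent diagonal form with pivots 2, 5, 5.
Counting signs: 3 positive.
The rank is the number of nonzero pivots: 3.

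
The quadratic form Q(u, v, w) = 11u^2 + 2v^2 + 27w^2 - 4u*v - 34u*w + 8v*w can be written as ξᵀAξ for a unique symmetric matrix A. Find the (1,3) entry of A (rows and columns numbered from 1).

-17

The coefficient of u·w in Q is -34. For a symmetric A this equals A[1,3] + A[3,1] = 2·A[1,3].
So A[1,3] = -34/2 = -17.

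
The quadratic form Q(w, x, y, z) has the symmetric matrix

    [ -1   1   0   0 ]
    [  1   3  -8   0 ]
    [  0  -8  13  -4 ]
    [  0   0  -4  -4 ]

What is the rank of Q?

Symmetric row and column elimination reduces A to a congruent diagonal form with pivots -1, 4, -3, 4/3.
So there are 2 positive, 2 negative pivots.
The rank is the number of nonzero pivots: 4.

4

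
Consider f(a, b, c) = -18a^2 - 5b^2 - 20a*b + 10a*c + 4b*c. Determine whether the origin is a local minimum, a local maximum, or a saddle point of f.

saddle point

The Hessian at the origin is H = [[-36, -20, 10], [-20, -10, 4], [10, 4, 0]].
Applying the same elementary operations to the rows and columns of H produces a congruent diagonal matrix with entries -36, 10/9, 3/5.
That gives 2 positive, 1 negative pivots.
H is indefinite, so the origin is a saddle point.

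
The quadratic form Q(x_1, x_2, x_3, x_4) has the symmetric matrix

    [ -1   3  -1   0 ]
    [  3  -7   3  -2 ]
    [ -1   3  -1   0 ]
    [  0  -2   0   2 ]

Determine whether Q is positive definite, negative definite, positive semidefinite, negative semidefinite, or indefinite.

indefinite

Applying the same elementary operations to the rows and columns of A produces a congruent diagonal matrix with entries -1, 2, 0, 0.
That gives 1 positive, 1 negative, 2 zero pivots.
Hence Q is indefinite.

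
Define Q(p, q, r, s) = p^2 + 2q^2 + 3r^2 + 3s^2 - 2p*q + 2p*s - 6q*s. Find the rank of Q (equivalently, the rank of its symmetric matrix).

Write A = [[1, -1, 0, 1], [-1, 2, 0, -3], [0, 0, 3, 0], [1, -3, 0, 3]].
Applying the same elementary operations to the rows and columns of A produces a congruent diagonal matrix with entries 1, 1, 3, -2.
That gives 3 positive, 1 negative pivots.
The rank is the number of nonzero pivots: 4.

4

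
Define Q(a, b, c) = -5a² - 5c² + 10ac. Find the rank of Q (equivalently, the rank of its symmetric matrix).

1

Write A = [[-5, 0, 5], [0, 0, 0], [5, 0, -5]].
Congruent diagonalization of A (simultaneous row and column reduction) yields pivots -5, 0, 0.
So there are 1 negative, 2 zero pivots.
The rank is the number of nonzero pivots: 1.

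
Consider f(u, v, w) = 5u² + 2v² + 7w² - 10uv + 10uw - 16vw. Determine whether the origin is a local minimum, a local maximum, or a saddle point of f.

The Hessian at the origin is H = [[10, -10, 10], [-10, 4, -16], [10, -16, 14]].
Row-reducing H symmetrically gives the diagonal entries 10, -6, 10.
That gives 2 positive, 1 negative pivots.
H is indefinite, so the origin is a saddle point.

saddle point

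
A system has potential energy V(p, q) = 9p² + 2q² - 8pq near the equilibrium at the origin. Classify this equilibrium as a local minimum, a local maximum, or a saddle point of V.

The Hessian at the origin is H = [[18, -8], [-8, 4]].
det H = 18·4 − (-8)² = 8 > 0 and H[1,1] = 18 > 0, so H is positive definite.
Therefore the origin is a local minimum.

local minimum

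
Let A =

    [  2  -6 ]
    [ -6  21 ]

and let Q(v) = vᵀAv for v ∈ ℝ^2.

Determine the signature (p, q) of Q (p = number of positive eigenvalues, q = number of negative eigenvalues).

Symmetric row and column elimination reduces A to a congruent diagonal form with pivots 2, 3.
That gives 2 positive pivots.

(2, 0)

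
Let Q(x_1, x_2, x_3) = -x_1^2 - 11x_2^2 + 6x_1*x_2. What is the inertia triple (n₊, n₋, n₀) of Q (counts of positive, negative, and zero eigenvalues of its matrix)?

(0, 2, 1)

Write A = [[-1, 3, 0], [3, -11, 0], [0, 0, 0]].
Applying the same elementary operations to the rows and columns of A produces a congruent diagonal matrix with entries -1, -2, 0.
That gives 2 negative, 1 zero pivots.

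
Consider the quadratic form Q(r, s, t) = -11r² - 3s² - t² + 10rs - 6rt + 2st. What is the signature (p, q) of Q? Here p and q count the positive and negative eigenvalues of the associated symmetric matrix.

The symmetric matrix is A = [[-11, 5, -3], [5, -3, 1], [-3, 1, -1]].
Row-reducing A symmetrically gives the diagonal entries -11, -8/11, 0.
So there are 2 negative, 1 zero pivots.

(0, 2)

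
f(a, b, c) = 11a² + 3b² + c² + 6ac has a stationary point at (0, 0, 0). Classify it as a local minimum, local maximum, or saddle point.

The Hessian at the origin is H = [[22, 0, 6], [0, 6, 0], [6, 0, 2]].
Applying the same elementary operations to the rows and columns of H produces a congruent diagonal matrix with entries 22, 6, 4/11.
That gives 3 positive pivots.
H is positive definite, so the origin is a strict local minimum.

local minimum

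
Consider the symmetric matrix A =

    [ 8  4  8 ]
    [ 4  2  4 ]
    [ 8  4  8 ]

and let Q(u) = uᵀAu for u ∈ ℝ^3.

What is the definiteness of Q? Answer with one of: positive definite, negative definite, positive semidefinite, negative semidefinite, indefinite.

positive semidefinite

Row-reducing A symmetrically gives the diagonal entries 8, 0, 0.
So there are 1 positive, 2 zero pivots.
Hence Q is positive semidefinite.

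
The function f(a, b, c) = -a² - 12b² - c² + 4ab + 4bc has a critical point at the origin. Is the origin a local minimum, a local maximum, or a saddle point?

The Hessian at the origin is H = [[-2, 4, 0], [4, -24, 4], [0, 4, -2]].
Congruent diagonalization of H (simultaneous row and column reduction) yields pivots -2, -16, -1.
So there are 3 negative pivots.
H is negative definite, so the origin is a strict local maximum.

local maximum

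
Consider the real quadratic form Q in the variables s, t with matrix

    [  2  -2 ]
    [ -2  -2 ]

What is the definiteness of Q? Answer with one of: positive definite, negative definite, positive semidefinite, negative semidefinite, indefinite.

For the 2×2 matrix [[2, -2], [-2, -2]]: det = 2·-2 − (-2)² = -8, trace = 0.
det < 0 so the eigenvalues have opposite signs; the form is indefinite.

indefinite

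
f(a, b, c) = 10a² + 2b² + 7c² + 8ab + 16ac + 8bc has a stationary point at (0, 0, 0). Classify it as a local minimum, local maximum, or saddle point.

The Hessian at the origin is H = [[20, 8, 16], [8, 4, 8], [16, 8, 14]].
An LDLᵀ factorisation of H has diagonal entries 20, 4/5, -2.
Counting signs: 2 positive, 1 negative.
H is indefinite, so the origin is a saddle point.

saddle point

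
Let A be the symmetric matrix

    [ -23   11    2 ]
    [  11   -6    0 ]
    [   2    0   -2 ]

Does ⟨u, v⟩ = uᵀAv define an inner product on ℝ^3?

no

Row-reducing A symmetrically gives the diagonal entries -23, -17/23, -10/17.
So there are 3 negative pivots.
Hence Q is negative definite.
⟨·,·⟩ is an inner product exactly when A is positive definite.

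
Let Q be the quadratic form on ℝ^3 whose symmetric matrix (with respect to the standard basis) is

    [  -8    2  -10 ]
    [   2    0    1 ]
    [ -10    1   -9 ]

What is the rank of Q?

Symmetric row and column elimination reduces A to a congruent diagonal form with pivots -8, 1/2, -1.
Counting signs: 1 positive, 2 negative.
The rank is the number of nonzero pivots: 3.

3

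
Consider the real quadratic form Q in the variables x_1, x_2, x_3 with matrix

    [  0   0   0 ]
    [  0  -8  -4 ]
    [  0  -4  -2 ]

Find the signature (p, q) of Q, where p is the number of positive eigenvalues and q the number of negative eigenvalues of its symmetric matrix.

(0, 1)

Symmetric row and column elimination reduces A to a congruent diagonal form with pivots 0, -8, 0.
That gives 1 negative, 2 zero pivots.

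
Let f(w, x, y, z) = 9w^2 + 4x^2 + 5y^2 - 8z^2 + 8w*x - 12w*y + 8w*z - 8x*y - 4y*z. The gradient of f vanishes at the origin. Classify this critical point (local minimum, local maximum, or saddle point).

The Hessian at the origin is H = [[18, 8, -12, 8], [8, 8, -8, 0], [-12, -8, 10, -4], [8, 0, -4, -16]].
Congruent diagonalization of H (simultaneous row and column reduction) yields pivots 18, 40/9, 2/5, -24.
Counting signs: 3 positive, 1 negative.
H is indefinite, so the origin is a saddle point.

saddle point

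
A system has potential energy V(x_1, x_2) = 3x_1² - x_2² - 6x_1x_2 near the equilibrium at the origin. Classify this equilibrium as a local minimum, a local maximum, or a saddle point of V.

The Hessian at the origin is H = [[6, -6], [-6, -2]].
det H = 6·-2 − (-6)² = -48 < 0, so H is indefinite.
Therefore the origin is a saddle point.

saddle point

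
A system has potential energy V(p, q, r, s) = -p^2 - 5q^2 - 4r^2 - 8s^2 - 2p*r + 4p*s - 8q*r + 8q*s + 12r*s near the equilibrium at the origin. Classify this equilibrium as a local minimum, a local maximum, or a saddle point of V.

saddle point

The Hessian at the origin is H = [[-2, 0, -2, 4], [0, -10, -8, 8], [-2, -8, -8, 12], [4, 8, 12, -16]].
Applying the same elementary operations to the rows and columns of H produces a congruent diagonal matrix with entries -2, -10, 2/5, -8.
That gives 1 positive, 3 negative pivots.
H is indefinite, so the origin is a saddle point.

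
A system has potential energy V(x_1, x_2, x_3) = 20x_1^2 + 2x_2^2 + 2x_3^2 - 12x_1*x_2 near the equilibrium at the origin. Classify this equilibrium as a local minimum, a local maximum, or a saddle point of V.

local minimum

The Hessian at the origin is H = [[40, -12, 0], [-12, 4, 0], [0, 0, 4]].
Row-reducing H symmetrically gives the diagonal entries 40, 2/5, 4.
So there are 3 positive pivots.
H is positive definite, so the origin is a strict local minimum.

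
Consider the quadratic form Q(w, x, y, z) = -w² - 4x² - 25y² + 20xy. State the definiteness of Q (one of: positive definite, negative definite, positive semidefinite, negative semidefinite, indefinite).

The associated matrix is A = [[-1, 0, 0, 0], [0, -4, 10, 0], [0, 10, -25, 0], [0, 0, 0, 0]].
Congruent diagonalization of A (simultaneous row and column reduction) yields pivots -1, -4, 0, 0.
That gives 2 negative, 2 zero pivots.
Hence Q is negative semidefinite.

negative semidefinite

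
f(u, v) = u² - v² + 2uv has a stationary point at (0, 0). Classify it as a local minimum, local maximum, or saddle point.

saddle point

The Hessian at the origin is H = [[2, 2], [2, -2]].
det H = 2·-2 − (2)² = -8 < 0, so H is indefinite.
Therefore the origin is a saddle point.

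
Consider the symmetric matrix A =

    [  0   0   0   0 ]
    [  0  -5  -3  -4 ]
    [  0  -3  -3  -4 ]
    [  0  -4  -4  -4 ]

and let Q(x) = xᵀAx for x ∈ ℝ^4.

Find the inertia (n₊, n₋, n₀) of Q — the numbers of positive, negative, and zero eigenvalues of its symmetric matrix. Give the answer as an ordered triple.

Applying the same elementary operations to the rows and columns of A produces a congruent diagonal matrix with entries 0, -5, -6/5, 4/3.
That gives 1 positive, 2 negative, 1 zero pivots.

(1, 2, 1)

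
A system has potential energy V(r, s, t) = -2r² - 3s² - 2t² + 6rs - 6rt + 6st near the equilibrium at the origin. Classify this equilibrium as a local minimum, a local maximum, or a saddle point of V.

The Hessian at the origin is H = [[-4, 6, -6], [6, -6, 6], [-6, 6, -4]].
Applying the same elementary operations to the rows and columns of H produces a congruent diagonal matrix with entries -4, 3, 2.
That gives 2 positive, 1 negative pivots.
H is indefinite, so the origin is a saddle point.

saddle point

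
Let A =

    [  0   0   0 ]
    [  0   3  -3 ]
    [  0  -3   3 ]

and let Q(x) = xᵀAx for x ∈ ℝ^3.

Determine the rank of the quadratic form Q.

1

Applying the same elementary operations to the rows and columns of A produces a congruent diagonal matrix with entries 0, 3, 0.
So there are 1 positive, 2 zero pivots.
The rank is the number of nonzero pivots: 1.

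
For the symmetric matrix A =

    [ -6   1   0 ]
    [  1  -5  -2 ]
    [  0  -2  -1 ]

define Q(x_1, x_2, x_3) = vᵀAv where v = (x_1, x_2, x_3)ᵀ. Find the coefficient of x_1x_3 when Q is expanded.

The coefficient of x_1x_3 is A[1,3] + A[3,1] = 2·0 = 0.

0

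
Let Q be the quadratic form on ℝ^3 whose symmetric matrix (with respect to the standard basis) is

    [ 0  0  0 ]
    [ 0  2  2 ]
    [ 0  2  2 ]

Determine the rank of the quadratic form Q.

Row-reducing A symmetrically gives the diagonal entries 0, 2, 0.
So there are 1 positive, 2 zero pivots.
The rank is the number of nonzero pivots: 1.

1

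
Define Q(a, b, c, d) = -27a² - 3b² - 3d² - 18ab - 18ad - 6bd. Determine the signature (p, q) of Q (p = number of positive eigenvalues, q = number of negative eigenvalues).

(0, 1)

The associated matrix is A = [[-27, -9, 0, -9], [-9, -3, 0, -3], [0, 0, 0, 0], [-9, -3, 0, -3]].
Congruent diagonalization of A (simultaneous row and column reduction) yields pivots -27, 0, 0, 0.
That gives 1 negative, 3 zero pivots.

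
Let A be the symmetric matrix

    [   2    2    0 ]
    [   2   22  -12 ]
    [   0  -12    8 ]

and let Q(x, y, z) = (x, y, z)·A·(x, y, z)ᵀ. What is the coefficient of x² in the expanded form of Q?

The coefficient of x² is the diagonal entry A[1,1] = 2.

2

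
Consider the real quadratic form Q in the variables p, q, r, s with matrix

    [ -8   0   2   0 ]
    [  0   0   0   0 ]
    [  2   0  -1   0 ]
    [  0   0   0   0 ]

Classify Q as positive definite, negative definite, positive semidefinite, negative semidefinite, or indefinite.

negative semidefinite

Applying the same elementary operations to the rows and columns of A produces a congruent diagonal matrix with entries -8, 0, -1/2, 0.
Counting signs: 2 negative, 2 zero.
Hence Q is negative semidefinite.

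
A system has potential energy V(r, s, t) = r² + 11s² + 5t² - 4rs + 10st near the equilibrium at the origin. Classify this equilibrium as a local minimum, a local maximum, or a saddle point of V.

The Hessian at the origin is H = [[2, -4, 0], [-4, 22, 10], [0, 10, 10]].
Applying the same elementary operations to the rows and columns of H produces a congruent diagonal matrix with entries 2, 14, 20/7.
Counting signs: 3 positive.
H is positive definite, so the origin is a strict local minimum.

local minimum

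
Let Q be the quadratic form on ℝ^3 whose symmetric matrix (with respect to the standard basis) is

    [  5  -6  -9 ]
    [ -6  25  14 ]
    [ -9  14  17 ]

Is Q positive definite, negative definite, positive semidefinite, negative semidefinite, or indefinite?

positive definite

Row-reducing A symmetrically gives the diagonal entries 5, 89/5, 20/89.
So there are 3 positive pivots.
Hence Q is positive definite.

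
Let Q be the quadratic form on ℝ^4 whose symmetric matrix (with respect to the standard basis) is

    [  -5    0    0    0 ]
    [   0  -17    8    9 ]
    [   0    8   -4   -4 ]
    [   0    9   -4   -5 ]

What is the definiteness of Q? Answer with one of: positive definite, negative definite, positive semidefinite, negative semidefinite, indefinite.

Row-reducing A symmetrically gives the diagonal entries -5, -17, -4/17, 0.
That gives 3 negative, 1 zero pivots.
Hence Q is negative semidefinite.

negative semidefinite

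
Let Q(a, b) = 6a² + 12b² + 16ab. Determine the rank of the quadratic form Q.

The associated matrix is A = [[6, 8], [8, 12]].
Row-reducing A symmetrically gives the diagonal entries 6, 4/3.
So there are 2 positive pivots.
The rank is the number of nonzero pivots: 2.

2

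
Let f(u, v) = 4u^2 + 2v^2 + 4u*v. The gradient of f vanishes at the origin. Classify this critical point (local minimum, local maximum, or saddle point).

local minimum

The Hessian at the origin is H = [[8, 4], [4, 4]].
det H = 8·4 − (4)² = 16 > 0 and H[1,1] = 8 > 0, so H is positive definite.
Therefore the origin is a local minimum.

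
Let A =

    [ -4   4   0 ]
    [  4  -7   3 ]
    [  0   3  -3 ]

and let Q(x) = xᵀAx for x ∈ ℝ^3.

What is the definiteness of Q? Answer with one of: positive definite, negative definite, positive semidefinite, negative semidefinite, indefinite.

Applying the same elementary operations to the rows and columns of A produces a congruent diagonal matrix with entries -4, -3, 0.
Counting signs: 2 negative, 1 zero.
Hence Q is negative semidefinite.

negative semidefinite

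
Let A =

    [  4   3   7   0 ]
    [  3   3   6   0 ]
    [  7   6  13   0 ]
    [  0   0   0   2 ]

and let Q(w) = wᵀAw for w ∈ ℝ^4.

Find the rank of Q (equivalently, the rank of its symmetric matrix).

3

Row-reducing A symmetrically gives the diagonal entries 4, 3/4, 0, 2.
Counting signs: 3 positive, 1 zero.
The rank is the number of nonzero pivots: 3.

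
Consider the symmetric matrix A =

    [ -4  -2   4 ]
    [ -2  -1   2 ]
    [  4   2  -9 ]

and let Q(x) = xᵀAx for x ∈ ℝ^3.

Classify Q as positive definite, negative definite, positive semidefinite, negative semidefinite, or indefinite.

negative semidefinite

Row-reducing A symmetrically gives the diagonal entries -4, 0, -5.
That gives 2 negative, 1 zero pivots.
Hence Q is negative semidefinite.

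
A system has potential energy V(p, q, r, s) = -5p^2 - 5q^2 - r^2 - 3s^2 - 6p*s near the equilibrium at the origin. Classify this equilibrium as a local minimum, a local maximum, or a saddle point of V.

The Hessian at the origin is H = [[-10, 0, 0, -6], [0, -10, 0, 0], [0, 0, -2, 0], [-6, 0, 0, -6]].
Symmetric row and column elimination reduces H to a congruent diagonal form with pivots -10, -10, -2, -12/5.
That gives 4 negative pivots.
H is negative definite, so the origin is a strict local maximum.

local maximum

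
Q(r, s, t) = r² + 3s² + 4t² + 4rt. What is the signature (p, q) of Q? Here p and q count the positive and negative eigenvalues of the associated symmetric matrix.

The associated matrix is A = [[1, 0, 2], [0, 3, 0], [2, 0, 4]].
Row-reducing A symmetrically gives the diagonal entries 1, 3, 0.
So there are 2 positive, 1 zero pivots.

(2, 0)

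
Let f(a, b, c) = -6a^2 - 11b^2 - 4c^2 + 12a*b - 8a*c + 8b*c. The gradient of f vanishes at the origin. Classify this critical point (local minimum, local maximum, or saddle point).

local maximum

The Hessian at the origin is H = [[-12, 12, -8], [12, -22, 8], [-8, 8, -8]].
Row-reducing H symmetrically gives the diagonal entries -12, -10, -8/3.
So there are 3 negative pivots.
H is negative definite, so the origin is a strict local maximum.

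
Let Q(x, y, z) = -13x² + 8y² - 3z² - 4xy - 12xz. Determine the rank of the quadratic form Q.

The symmetric matrix is A = [[-13, -2, -6], [-2, 8, 0], [-6, 0, -3]].
Congruent diagonalization of A (simultaneous row and column reduction) yields pivots -13, 108/13, -1/3.
So there are 1 positive, 2 negative pivots.
The rank is the number of nonzero pivots: 3.

3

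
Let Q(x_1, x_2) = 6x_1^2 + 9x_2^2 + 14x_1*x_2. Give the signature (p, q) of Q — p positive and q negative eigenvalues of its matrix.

The associated matrix is A = [[6, 7], [7, 9]].
Applying the same elementary operations to the rows and columns of A produces a congruent diagonal matrix with entries 6, 5/6.
So there are 2 positive pivots.

(2, 0)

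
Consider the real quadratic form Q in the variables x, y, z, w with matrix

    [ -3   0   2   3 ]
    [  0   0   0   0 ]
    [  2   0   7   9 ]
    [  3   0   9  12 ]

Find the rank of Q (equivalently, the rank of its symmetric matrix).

3

Congruent diagonalization of A (simultaneous row and column reduction) yields pivots -3, 0, 25/3, 12/25.
That gives 2 positive, 1 negative, 1 zero pivots.
The rank is the number of nonzero pivots: 3.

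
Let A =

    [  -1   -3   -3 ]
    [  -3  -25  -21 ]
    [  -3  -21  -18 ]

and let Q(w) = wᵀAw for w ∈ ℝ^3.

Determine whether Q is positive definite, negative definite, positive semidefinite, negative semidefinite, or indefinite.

negative semidefinite

Symmetric row and column elimination reduces A to a congruent diagonal form with pivots -1, -16, 0.
That gives 2 negative, 1 zero pivots.
Hence Q is negative semidefinite.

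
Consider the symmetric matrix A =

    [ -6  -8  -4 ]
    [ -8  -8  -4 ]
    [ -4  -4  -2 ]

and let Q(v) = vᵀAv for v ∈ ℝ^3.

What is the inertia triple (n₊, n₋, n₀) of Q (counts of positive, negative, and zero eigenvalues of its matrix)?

Symmetric row and column elimination reduces A to a congruent diagonal form with pivots -6, 8/3, 0.
Counting signs: 1 positive, 1 negative, 1 zero.

(1, 1, 1)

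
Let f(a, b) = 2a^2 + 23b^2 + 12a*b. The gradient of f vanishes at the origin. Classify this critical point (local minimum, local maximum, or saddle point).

local minimum

The Hessian at the origin is H = [[4, 12], [12, 46]].
det H = 4·46 − (12)² = 40 > 0 and H[1,1] = 4 > 0, so H is positive definite.
Therefore the origin is a local minimum.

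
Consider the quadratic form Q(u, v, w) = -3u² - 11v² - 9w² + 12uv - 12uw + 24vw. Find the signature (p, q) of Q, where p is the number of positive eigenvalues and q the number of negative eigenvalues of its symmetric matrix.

(2, 1)

The associated matrix is A = [[-3, 6, -6], [6, -11, 12], [-6, 12, -9]].
Congruent diagonalization of A (simultaneous row and column reduction) yields pivots -3, 1, 3.
That gives 2 positive, 1 negative pivots.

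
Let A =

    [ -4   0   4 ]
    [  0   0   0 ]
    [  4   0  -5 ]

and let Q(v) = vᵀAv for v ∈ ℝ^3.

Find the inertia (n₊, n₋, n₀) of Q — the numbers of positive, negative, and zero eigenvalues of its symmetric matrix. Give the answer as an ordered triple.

(0, 2, 1)

Applying the same elementary operations to the rows and columns of A produces a congruent diagonal matrix with entries -4, 0, -1.
Counting signs: 2 negative, 1 zero.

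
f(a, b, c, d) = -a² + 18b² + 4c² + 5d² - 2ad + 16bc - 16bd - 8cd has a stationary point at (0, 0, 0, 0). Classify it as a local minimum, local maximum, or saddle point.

The Hessian at the origin is H = [[-2, 0, 0, -2], [0, 36, 16, -16], [0, 16, 8, -8], [-2, -16, -8, 10]].
An LDLᵀ factorisation of H has diagonal entries -2, 36, 8/9, 4.
Counting signs: 3 positive, 1 negative.
H is indefinite, so the origin is a saddle point.

saddle point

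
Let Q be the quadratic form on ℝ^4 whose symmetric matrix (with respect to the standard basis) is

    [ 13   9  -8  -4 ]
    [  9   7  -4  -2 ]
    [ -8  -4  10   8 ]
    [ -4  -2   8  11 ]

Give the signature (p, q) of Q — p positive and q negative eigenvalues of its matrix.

(4, 0)

Congruent diagonalization of A (simultaneous row and column reduction) yields pivots 13, 10/13, 2, 1.
Counting signs: 4 positive.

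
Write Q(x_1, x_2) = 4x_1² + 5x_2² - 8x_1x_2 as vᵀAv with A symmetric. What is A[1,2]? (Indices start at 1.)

The coefficient of x_1·x_2 in Q is -8. For a symmetric A this equals A[1,2] + A[2,1] = 2·A[1,2].
So A[1,2] = -8/2 = -4.

-4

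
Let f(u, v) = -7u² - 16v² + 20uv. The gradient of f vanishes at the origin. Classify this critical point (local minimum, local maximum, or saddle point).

local maximum

The Hessian at the origin is H = [[-14, 20], [20, -32]].
det H = -14·-32 − (20)² = 48 > 0 and H[1,1] = -14 < 0, so H is negative definite.
Therefore the origin is a local maximum.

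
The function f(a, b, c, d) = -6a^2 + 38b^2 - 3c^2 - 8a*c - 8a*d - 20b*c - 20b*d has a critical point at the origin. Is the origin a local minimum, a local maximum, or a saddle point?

saddle point

The Hessian at the origin is H = [[-12, 0, -8, -8], [0, 76, -20, -20], [-8, -20, -6, 0], [-8, -20, 0, 0]].
Row-reducing H symmetrically gives the diagonal entries -12, 76, -338/57, 12/169.
Counting signs: 2 positive, 2 negative.
H is indefinite, so the origin is a saddle point.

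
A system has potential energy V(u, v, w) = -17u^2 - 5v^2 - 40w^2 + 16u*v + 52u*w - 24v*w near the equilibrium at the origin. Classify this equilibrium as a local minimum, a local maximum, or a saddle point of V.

The Hessian at the origin is H = [[-34, 16, 52], [16, -10, -24], [52, -24, -80]].
Row-reducing H symmetrically gives the diagonal entries -34, -42/17, -8/21.
That gives 3 negative pivots.
H is negative definite, so the origin is a strict local maximum.

local maximum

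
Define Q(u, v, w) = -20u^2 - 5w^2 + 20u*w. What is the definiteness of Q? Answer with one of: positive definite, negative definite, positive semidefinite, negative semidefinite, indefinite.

The symmetric matrix is A = [[-20, 0, 10], [0, 0, 0], [10, 0, -5]].
Row-reducing A symmetrically gives the diagonal entries -20, 0, 0.
That gives 1 negative, 2 zero pivots.
Hence Q is negative semidefinite.

negative semidefinite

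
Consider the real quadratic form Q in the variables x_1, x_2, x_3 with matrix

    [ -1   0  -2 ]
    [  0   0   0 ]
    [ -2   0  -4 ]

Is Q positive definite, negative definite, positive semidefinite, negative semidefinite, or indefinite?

Row-reducing A symmetrically gives the diagonal entries -1, 0, 0.
Counting signs: 1 negative, 2 zero.
Hence Q is negative semidefinite.

negative semidefinite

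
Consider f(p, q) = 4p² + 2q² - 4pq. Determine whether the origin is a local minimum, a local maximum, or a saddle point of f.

The Hessian at the origin is H = [[8, -4], [-4, 4]].
det H = 8·4 − (-4)² = 16 > 0 and H[1,1] = 8 > 0, so H is positive definite.
Therefore the origin is a local minimum.

local minimum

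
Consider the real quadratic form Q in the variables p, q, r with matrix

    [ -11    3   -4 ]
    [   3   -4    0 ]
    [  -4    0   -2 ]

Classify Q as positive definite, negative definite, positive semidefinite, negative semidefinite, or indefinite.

An LDLᵀ factorisation of A has diagonal entries -11, -35/11, -6/35.
So there are 3 negative pivots.
Hence Q is negative definite.

negative definite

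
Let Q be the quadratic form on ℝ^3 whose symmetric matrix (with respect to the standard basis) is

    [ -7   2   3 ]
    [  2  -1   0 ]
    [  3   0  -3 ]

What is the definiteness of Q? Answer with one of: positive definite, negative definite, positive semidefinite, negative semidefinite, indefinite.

Symmetric row and column elimination reduces A to a congruent diagonal form with pivots -7, -3/7, 0.
That gives 2 negative, 1 zero pivots.
Hence Q is negative semidefinite.

negative semidefinite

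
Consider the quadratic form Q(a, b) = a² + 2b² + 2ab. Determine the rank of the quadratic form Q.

2

The associated matrix is A = [[1, 1], [1, 2]].
Congruent diagonalization of A (simultaneous row and column reduction) yields pivots 1, 1.
Counting signs: 2 positive.
The rank is the number of nonzero pivots: 2.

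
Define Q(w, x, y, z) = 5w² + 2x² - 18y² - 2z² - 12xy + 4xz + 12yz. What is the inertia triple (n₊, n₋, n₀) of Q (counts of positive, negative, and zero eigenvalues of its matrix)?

(2, 1, 1)

The symmetric matrix is A = [[5, 0, 0, 0], [0, 2, -6, 2], [0, -6, -18, 6], [0, 2, 6, -2]].
Congruent diagonalization of A (simultaneous row and column reduction) yields pivots 5, 2, -36, 0.
That gives 2 positive, 1 negative, 1 zero pivots.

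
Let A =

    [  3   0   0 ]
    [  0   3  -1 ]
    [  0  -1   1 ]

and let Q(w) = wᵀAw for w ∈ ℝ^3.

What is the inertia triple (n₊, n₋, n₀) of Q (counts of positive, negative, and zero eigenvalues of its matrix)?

(3, 0, 0)

An LDLᵀ factorisation of A has diagonal entries 3, 3, 2/3.
Counting signs: 3 positive.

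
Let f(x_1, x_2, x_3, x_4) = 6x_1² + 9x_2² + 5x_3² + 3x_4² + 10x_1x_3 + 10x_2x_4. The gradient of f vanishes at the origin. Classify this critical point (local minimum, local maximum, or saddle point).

The Hessian at the origin is H = [[12, 0, 10, 0], [0, 18, 0, 10], [10, 0, 10, 0], [0, 10, 0, 6]].
An LDLᵀ factorisation of H has diagonal entries 12, 18, 5/3, 4/9.
Counting signs: 4 positive.
H is positive definite, so the origin is a strict local minimum.

local minimum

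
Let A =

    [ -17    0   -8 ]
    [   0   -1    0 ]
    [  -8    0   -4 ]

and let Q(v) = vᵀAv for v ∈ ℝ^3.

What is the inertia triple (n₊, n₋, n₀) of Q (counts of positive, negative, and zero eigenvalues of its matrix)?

Symmetric row and column elimination reduces A to a congruent diagonal form with pivots -17, -1, -4/17.
Counting signs: 3 negative.

(0, 3, 0)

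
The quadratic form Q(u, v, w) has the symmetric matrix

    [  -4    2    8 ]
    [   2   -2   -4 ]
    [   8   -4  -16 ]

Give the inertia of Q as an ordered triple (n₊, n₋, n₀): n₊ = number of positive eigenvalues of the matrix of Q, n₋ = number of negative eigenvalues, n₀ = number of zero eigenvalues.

Row-reducing A symmetrically gives the diagonal entries -4, -1, 0.
So there are 2 negative, 1 zero pivots.

(0, 2, 1)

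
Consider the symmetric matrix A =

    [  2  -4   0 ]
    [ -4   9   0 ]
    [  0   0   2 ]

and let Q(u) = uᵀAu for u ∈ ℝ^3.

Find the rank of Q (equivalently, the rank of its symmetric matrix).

3

Symmetric row and column elimination reduces A to a congruent diagonal form with pivots 2, 1, 2.
That gives 3 positive pivots.
The rank is the number of nonzero pivots: 3.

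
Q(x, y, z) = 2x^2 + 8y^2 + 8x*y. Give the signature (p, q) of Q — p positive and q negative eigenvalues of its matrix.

The associated matrix is A = [[2, 4, 0], [4, 8, 0], [0, 0, 0]].
Symmetric row and column elimination reduces A to a congruent diagonal form with pivots 2, 0, 0.
So there are 1 positive, 2 zero pivots.

(1, 0)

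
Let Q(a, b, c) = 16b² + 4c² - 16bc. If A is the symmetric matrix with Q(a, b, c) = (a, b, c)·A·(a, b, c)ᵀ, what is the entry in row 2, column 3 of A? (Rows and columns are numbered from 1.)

-8

The coefficient of b·c in Q is -16. For a symmetric A this equals A[2,3] + A[3,2] = 2·A[2,3].
So A[2,3] = -16/2 = -8.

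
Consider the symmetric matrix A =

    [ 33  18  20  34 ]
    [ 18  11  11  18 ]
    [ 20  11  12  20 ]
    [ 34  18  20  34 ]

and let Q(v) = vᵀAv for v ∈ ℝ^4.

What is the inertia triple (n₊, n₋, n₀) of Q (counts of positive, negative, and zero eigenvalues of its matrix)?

An LDLᵀ factorisation of A has diagonal entries 33, 13/11, -5/39, 6/5.
Counting signs: 3 positive, 1 negative.

(3, 1, 0)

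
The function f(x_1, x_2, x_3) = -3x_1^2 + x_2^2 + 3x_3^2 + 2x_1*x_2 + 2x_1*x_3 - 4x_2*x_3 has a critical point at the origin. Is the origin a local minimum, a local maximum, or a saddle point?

saddle point

The Hessian at the origin is H = [[-6, 2, 2], [2, 2, -4], [2, -4, 6]].
Symmetric row and column elimination reduces H to a congruent diagonal form with pivots -6, 8/3, 5/2.
So there are 2 positive, 1 negative pivots.
H is indefinite, so the origin is a saddle point.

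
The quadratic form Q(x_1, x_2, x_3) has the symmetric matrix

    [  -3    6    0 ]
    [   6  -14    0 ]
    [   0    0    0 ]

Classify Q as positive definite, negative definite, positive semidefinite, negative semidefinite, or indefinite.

Applying the same elementary operations to the rows and columns of A produces a congruent diagonal matrix with entries -3, -2, 0.
That gives 2 negative, 1 zero pivots.
Hence Q is negative semidefinite.

negative semidefinite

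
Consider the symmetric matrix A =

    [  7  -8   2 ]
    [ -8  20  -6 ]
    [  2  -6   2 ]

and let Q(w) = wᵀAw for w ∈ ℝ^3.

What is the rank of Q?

3

An LDLᵀ factorisation of A has diagonal entries 7, 76/7, 3/19.
So there are 3 positive pivots.
The rank is the number of nonzero pivots: 3.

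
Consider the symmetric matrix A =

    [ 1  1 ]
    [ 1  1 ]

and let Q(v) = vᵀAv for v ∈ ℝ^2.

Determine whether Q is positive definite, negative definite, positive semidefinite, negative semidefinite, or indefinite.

positive semidefinite

For the 2×2 matrix [[1, 1], [1, 1]]: det = 1·1 − (1)² = 0, trace = 2.
det = 0 so one eigenvalue is zero; the form is semidefinite with the sign of the trace.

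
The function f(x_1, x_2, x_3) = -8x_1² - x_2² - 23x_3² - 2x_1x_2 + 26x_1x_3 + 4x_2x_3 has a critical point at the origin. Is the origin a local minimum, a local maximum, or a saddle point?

local maximum

The Hessian at the origin is H = [[-16, -2, 26], [-2, -2, 4], [26, 4, -46]].
Symmetric row and column elimination reduces H to a congruent diagonal form with pivots -16, -7/4, -24/7.
So there are 3 negative pivots.
H is negative definite, so the origin is a strict local maximum.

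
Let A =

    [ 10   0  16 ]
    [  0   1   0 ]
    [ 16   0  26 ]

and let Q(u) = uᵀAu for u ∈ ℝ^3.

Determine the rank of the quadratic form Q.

3

Row-reducing A symmetrically gives the diagonal entries 10, 1, 2/5.
That gives 3 positive pivots.
The rank is the number of nonzero pivots: 3.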